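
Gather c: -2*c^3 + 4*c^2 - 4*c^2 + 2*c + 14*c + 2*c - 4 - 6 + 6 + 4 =-2*c^3 + 18*c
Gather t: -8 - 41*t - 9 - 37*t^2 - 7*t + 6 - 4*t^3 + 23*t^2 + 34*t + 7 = -4*t^3 - 14*t^2 - 14*t - 4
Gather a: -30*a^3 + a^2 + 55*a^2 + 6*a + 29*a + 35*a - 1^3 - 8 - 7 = -30*a^3 + 56*a^2 + 70*a - 16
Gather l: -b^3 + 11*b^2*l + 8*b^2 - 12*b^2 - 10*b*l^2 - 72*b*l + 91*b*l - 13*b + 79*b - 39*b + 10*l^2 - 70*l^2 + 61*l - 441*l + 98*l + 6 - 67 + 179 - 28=-b^3 - 4*b^2 + 27*b + l^2*(-10*b - 60) + l*(11*b^2 + 19*b - 282) + 90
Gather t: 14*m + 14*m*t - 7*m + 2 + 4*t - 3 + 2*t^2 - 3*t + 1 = 7*m + 2*t^2 + t*(14*m + 1)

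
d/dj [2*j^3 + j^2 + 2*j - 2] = 6*j^2 + 2*j + 2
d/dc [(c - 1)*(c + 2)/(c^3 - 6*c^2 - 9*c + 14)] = -1/(c^2 - 14*c + 49)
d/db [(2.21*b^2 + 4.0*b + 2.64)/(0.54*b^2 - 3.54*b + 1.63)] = (-9.9834*b^2 + 4.3534*b + 15.8656)/(0.2916*b^4 - 3.8232*b^3 + 14.292*b^2 - 11.5404*b + 2.6569)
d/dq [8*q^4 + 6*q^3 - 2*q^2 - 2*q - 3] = 32*q^3 + 18*q^2 - 4*q - 2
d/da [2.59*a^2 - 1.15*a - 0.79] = 5.18*a - 1.15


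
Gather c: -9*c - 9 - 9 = -9*c - 18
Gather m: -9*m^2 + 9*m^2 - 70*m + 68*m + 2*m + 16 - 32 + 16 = 0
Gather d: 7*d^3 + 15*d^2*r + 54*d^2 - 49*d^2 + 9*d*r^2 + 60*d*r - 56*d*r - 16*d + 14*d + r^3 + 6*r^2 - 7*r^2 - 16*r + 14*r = 7*d^3 + d^2*(15*r + 5) + d*(9*r^2 + 4*r - 2) + r^3 - r^2 - 2*r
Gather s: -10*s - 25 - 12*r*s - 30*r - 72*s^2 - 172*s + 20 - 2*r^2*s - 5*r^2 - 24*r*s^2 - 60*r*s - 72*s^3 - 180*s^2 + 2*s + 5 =-5*r^2 - 30*r - 72*s^3 + s^2*(-24*r - 252) + s*(-2*r^2 - 72*r - 180)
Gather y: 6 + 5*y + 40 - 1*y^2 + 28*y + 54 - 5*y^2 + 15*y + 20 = -6*y^2 + 48*y + 120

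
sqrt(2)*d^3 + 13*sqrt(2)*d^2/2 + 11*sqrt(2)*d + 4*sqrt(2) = (d + 2)*(d + 4)*(sqrt(2)*d + sqrt(2)/2)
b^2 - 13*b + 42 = (b - 7)*(b - 6)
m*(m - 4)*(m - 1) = m^3 - 5*m^2 + 4*m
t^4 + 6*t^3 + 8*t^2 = t^2*(t + 2)*(t + 4)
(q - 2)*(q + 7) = q^2 + 5*q - 14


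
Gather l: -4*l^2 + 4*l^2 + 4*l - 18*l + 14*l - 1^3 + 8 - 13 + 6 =0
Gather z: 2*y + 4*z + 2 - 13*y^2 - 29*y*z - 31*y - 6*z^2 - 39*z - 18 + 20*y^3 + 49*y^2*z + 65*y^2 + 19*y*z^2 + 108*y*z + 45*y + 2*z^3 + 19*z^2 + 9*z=20*y^3 + 52*y^2 + 16*y + 2*z^3 + z^2*(19*y + 13) + z*(49*y^2 + 79*y - 26) - 16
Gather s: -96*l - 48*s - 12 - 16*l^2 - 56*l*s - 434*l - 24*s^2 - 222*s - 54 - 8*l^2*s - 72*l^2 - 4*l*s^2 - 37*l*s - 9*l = -88*l^2 - 539*l + s^2*(-4*l - 24) + s*(-8*l^2 - 93*l - 270) - 66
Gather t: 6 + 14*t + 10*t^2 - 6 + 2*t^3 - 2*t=2*t^3 + 10*t^2 + 12*t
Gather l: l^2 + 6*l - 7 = l^2 + 6*l - 7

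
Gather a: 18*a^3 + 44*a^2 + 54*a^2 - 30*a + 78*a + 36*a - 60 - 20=18*a^3 + 98*a^2 + 84*a - 80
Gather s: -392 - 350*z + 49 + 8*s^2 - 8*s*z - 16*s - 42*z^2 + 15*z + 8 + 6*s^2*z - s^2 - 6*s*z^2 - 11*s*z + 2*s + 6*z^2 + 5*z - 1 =s^2*(6*z + 7) + s*(-6*z^2 - 19*z - 14) - 36*z^2 - 330*z - 336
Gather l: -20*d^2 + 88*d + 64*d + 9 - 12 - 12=-20*d^2 + 152*d - 15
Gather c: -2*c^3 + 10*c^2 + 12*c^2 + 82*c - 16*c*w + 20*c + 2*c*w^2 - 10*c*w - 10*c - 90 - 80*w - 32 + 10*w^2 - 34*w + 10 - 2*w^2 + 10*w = -2*c^3 + 22*c^2 + c*(2*w^2 - 26*w + 92) + 8*w^2 - 104*w - 112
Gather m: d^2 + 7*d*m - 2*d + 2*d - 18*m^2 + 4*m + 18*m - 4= d^2 - 18*m^2 + m*(7*d + 22) - 4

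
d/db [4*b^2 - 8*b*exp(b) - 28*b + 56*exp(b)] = -8*b*exp(b) + 8*b + 48*exp(b) - 28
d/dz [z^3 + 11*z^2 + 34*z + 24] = 3*z^2 + 22*z + 34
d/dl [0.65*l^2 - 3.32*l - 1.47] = 1.3*l - 3.32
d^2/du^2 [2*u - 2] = 0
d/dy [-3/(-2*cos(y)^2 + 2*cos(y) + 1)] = 6*(-sin(y) + sin(2*y))/(2*cos(y) - cos(2*y))^2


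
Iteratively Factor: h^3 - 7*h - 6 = (h + 1)*(h^2 - h - 6) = (h + 1)*(h + 2)*(h - 3)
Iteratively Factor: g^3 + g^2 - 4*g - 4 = (g + 1)*(g^2 - 4) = (g - 2)*(g + 1)*(g + 2)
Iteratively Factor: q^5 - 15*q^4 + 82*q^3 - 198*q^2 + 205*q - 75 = (q - 1)*(q^4 - 14*q^3 + 68*q^2 - 130*q + 75) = (q - 5)*(q - 1)*(q^3 - 9*q^2 + 23*q - 15) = (q - 5)^2*(q - 1)*(q^2 - 4*q + 3) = (q - 5)^2*(q - 1)^2*(q - 3)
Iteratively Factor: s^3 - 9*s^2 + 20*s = (s - 4)*(s^2 - 5*s) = s*(s - 4)*(s - 5)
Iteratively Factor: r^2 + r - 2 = (r - 1)*(r + 2)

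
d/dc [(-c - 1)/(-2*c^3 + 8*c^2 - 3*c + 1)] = (2*c^3 - 8*c^2 + 3*c - (c + 1)*(6*c^2 - 16*c + 3) - 1)/(2*c^3 - 8*c^2 + 3*c - 1)^2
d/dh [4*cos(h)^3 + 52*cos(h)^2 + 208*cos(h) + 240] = 4*(3*sin(h)^2 - 26*cos(h) - 55)*sin(h)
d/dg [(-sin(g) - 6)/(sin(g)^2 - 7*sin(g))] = (cos(g) + 12/tan(g) - 42*cos(g)/sin(g)^2)/(sin(g) - 7)^2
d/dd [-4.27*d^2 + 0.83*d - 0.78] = 0.83 - 8.54*d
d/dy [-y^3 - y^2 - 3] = y*(-3*y - 2)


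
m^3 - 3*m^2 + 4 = (m - 2)^2*(m + 1)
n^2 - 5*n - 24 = (n - 8)*(n + 3)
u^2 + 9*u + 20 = (u + 4)*(u + 5)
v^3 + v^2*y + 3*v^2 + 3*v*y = v*(v + 3)*(v + y)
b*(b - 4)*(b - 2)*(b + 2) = b^4 - 4*b^3 - 4*b^2 + 16*b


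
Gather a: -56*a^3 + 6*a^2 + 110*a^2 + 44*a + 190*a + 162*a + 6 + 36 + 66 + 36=-56*a^3 + 116*a^2 + 396*a + 144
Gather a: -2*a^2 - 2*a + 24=-2*a^2 - 2*a + 24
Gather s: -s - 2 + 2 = -s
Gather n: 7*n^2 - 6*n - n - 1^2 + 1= 7*n^2 - 7*n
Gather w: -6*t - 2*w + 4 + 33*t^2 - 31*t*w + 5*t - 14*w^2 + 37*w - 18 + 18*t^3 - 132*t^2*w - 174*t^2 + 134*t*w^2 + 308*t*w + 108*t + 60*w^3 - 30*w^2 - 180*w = 18*t^3 - 141*t^2 + 107*t + 60*w^3 + w^2*(134*t - 44) + w*(-132*t^2 + 277*t - 145) - 14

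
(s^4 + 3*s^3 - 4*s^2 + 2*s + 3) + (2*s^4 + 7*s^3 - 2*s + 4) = 3*s^4 + 10*s^3 - 4*s^2 + 7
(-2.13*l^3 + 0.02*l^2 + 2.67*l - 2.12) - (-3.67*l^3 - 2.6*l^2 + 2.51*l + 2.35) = 1.54*l^3 + 2.62*l^2 + 0.16*l - 4.47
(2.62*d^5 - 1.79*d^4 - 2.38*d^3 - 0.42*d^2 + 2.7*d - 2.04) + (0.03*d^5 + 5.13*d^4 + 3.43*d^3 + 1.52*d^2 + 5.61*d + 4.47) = 2.65*d^5 + 3.34*d^4 + 1.05*d^3 + 1.1*d^2 + 8.31*d + 2.43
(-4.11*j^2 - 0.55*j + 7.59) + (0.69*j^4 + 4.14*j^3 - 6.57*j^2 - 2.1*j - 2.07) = 0.69*j^4 + 4.14*j^3 - 10.68*j^2 - 2.65*j + 5.52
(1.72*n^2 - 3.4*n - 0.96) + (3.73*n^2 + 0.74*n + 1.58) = 5.45*n^2 - 2.66*n + 0.62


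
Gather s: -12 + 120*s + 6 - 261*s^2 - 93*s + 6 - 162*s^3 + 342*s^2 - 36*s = -162*s^3 + 81*s^2 - 9*s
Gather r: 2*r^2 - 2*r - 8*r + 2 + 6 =2*r^2 - 10*r + 8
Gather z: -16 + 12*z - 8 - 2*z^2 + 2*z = -2*z^2 + 14*z - 24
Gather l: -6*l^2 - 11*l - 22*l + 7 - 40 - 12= -6*l^2 - 33*l - 45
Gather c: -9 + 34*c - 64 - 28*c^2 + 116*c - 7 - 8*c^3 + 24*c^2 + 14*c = -8*c^3 - 4*c^2 + 164*c - 80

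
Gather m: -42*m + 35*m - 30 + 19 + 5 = -7*m - 6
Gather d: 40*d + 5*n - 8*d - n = 32*d + 4*n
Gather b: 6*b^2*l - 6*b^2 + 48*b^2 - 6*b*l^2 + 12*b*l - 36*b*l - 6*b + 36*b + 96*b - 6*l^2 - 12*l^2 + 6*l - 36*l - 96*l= b^2*(6*l + 42) + b*(-6*l^2 - 24*l + 126) - 18*l^2 - 126*l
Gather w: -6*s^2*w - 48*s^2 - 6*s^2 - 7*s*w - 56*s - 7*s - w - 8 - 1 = -54*s^2 - 63*s + w*(-6*s^2 - 7*s - 1) - 9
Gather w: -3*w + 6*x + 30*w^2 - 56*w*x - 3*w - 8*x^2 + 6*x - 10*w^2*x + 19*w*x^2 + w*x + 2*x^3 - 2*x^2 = w^2*(30 - 10*x) + w*(19*x^2 - 55*x - 6) + 2*x^3 - 10*x^2 + 12*x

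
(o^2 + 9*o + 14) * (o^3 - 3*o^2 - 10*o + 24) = o^5 + 6*o^4 - 23*o^3 - 108*o^2 + 76*o + 336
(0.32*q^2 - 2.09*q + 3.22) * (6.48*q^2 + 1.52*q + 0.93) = 2.0736*q^4 - 13.0568*q^3 + 17.9864*q^2 + 2.9507*q + 2.9946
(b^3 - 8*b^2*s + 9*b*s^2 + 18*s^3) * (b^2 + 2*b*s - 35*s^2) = b^5 - 6*b^4*s - 42*b^3*s^2 + 316*b^2*s^3 - 279*b*s^4 - 630*s^5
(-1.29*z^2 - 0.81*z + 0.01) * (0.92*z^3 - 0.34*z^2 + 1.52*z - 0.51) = -1.1868*z^5 - 0.3066*z^4 - 1.6762*z^3 - 0.5767*z^2 + 0.4283*z - 0.0051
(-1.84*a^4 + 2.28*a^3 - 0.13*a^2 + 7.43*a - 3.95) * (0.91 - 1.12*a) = 2.0608*a^5 - 4.228*a^4 + 2.2204*a^3 - 8.4399*a^2 + 11.1853*a - 3.5945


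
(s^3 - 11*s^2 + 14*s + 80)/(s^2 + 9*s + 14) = (s^2 - 13*s + 40)/(s + 7)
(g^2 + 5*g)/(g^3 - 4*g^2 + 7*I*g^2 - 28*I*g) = (g + 5)/(g^2 + g*(-4 + 7*I) - 28*I)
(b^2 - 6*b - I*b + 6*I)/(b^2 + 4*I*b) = (b^2 - 6*b - I*b + 6*I)/(b*(b + 4*I))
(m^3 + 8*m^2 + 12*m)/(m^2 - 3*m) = (m^2 + 8*m + 12)/(m - 3)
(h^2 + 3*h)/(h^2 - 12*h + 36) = h*(h + 3)/(h^2 - 12*h + 36)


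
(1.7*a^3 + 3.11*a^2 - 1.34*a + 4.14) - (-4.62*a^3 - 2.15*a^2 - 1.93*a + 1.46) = 6.32*a^3 + 5.26*a^2 + 0.59*a + 2.68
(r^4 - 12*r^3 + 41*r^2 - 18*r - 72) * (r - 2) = r^5 - 14*r^4 + 65*r^3 - 100*r^2 - 36*r + 144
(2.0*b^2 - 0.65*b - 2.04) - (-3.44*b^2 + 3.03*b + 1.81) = 5.44*b^2 - 3.68*b - 3.85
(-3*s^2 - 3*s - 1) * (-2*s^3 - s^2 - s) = 6*s^5 + 9*s^4 + 8*s^3 + 4*s^2 + s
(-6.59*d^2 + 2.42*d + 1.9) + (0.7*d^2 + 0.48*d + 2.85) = -5.89*d^2 + 2.9*d + 4.75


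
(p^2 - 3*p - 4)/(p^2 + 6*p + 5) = (p - 4)/(p + 5)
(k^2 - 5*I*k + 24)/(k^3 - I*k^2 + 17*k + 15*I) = (k - 8*I)/(k^2 - 4*I*k + 5)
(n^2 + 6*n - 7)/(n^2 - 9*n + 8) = (n + 7)/(n - 8)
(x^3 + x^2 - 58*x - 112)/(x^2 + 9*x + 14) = x - 8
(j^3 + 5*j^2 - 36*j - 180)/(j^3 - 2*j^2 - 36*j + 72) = (j + 5)/(j - 2)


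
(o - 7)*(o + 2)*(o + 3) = o^3 - 2*o^2 - 29*o - 42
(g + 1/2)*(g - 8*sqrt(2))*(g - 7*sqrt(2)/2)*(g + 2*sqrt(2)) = g^4 - 19*sqrt(2)*g^3/2 + g^3/2 - 19*sqrt(2)*g^2/4 + 10*g^2 + 5*g + 112*sqrt(2)*g + 56*sqrt(2)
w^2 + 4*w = w*(w + 4)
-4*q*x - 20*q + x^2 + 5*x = (-4*q + x)*(x + 5)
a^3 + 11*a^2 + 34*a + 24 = (a + 1)*(a + 4)*(a + 6)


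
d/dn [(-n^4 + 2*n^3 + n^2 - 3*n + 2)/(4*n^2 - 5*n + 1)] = (-8*n^5 + 23*n^4 - 24*n^3 + 13*n^2 - 14*n + 7)/(16*n^4 - 40*n^3 + 33*n^2 - 10*n + 1)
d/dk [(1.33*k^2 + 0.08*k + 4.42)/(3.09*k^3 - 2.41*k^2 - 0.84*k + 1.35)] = (-4.1097*k^4 - 0.4944*k^3 - 41.8978*k^2 + 24.8954*k + 3.8208)/(9.5481*k^6 - 14.8938*k^5 + 0.616900000000001*k^4 + 12.3918*k^3 - 5.8014*k^2 - 2.268*k + 1.8225)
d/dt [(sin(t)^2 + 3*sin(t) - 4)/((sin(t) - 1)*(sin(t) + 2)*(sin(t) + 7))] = (-8*sin(t) + cos(t)^2 - 23)*cos(t)/((sin(t) + 2)^2*(sin(t) + 7)^2)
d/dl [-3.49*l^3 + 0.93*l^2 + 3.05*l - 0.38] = -10.47*l^2 + 1.86*l + 3.05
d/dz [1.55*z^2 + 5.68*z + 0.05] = 3.1*z + 5.68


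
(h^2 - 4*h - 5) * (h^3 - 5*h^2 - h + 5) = h^5 - 9*h^4 + 14*h^3 + 34*h^2 - 15*h - 25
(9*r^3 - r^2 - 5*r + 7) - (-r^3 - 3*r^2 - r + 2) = 10*r^3 + 2*r^2 - 4*r + 5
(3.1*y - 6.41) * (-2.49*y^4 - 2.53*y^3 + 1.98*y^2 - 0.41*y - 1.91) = -7.719*y^5 + 8.1179*y^4 + 22.3553*y^3 - 13.9628*y^2 - 3.2929*y + 12.2431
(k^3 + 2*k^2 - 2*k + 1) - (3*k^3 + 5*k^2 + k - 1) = -2*k^3 - 3*k^2 - 3*k + 2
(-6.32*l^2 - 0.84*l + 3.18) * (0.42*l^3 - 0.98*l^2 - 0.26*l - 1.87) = -2.6544*l^5 + 5.8408*l^4 + 3.802*l^3 + 8.9204*l^2 + 0.744*l - 5.9466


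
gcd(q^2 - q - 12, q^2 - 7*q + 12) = q - 4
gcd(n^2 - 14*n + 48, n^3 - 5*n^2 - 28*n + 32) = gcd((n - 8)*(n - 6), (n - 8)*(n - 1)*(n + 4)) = n - 8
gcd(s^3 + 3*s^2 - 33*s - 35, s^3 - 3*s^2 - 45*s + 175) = s^2 + 2*s - 35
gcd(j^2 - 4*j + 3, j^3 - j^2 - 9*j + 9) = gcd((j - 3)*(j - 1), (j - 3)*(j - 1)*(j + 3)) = j^2 - 4*j + 3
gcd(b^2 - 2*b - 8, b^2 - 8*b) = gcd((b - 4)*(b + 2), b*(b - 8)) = 1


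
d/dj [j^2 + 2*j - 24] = 2*j + 2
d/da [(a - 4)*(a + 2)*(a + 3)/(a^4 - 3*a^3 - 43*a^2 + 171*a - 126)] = (-a^6 - 2*a^5 + 2*a^4 + 354*a^3 - 1025*a^2 - 2316*a + 5868)/(a^8 - 6*a^7 - 77*a^6 + 600*a^5 + 571*a^4 - 13950*a^3 + 40077*a^2 - 43092*a + 15876)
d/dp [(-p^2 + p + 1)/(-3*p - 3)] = p*(p + 2)/(3*(p^2 + 2*p + 1))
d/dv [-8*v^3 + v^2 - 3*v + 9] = -24*v^2 + 2*v - 3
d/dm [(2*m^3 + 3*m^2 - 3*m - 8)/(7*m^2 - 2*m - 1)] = (14*m^4 - 8*m^3 + 9*m^2 + 106*m - 13)/(49*m^4 - 28*m^3 - 10*m^2 + 4*m + 1)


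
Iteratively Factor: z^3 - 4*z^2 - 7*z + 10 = (z + 2)*(z^2 - 6*z + 5) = (z - 5)*(z + 2)*(z - 1)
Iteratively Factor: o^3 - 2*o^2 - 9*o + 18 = (o - 2)*(o^2 - 9) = (o - 2)*(o + 3)*(o - 3)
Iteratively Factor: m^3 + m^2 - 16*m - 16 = (m + 1)*(m^2 - 16) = (m - 4)*(m + 1)*(m + 4)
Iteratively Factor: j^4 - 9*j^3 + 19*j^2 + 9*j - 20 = (j - 4)*(j^3 - 5*j^2 - j + 5) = (j - 4)*(j - 1)*(j^2 - 4*j - 5) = (j - 5)*(j - 4)*(j - 1)*(j + 1)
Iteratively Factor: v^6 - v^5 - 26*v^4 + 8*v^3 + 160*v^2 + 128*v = (v + 4)*(v^5 - 5*v^4 - 6*v^3 + 32*v^2 + 32*v) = (v + 1)*(v + 4)*(v^4 - 6*v^3 + 32*v) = (v - 4)*(v + 1)*(v + 4)*(v^3 - 2*v^2 - 8*v) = v*(v - 4)*(v + 1)*(v + 4)*(v^2 - 2*v - 8) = v*(v - 4)^2*(v + 1)*(v + 4)*(v + 2)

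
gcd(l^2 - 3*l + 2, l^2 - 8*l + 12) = l - 2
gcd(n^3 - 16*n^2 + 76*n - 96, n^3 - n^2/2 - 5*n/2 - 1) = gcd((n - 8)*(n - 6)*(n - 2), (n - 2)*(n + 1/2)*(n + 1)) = n - 2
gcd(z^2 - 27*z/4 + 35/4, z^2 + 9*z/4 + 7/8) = 1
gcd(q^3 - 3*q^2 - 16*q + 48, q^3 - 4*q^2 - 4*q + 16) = q - 4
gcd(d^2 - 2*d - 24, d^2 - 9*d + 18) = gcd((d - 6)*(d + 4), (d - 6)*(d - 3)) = d - 6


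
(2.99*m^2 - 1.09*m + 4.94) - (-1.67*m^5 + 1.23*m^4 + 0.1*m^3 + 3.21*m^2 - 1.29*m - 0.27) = 1.67*m^5 - 1.23*m^4 - 0.1*m^3 - 0.22*m^2 + 0.2*m + 5.21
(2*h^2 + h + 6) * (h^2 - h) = 2*h^4 - h^3 + 5*h^2 - 6*h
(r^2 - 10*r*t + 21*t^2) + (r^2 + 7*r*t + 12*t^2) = 2*r^2 - 3*r*t + 33*t^2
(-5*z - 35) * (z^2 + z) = -5*z^3 - 40*z^2 - 35*z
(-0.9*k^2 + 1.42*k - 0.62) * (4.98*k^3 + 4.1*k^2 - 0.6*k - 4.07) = -4.482*k^5 + 3.3816*k^4 + 3.2744*k^3 + 0.269000000000001*k^2 - 5.4074*k + 2.5234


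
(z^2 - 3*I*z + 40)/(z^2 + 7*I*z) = (z^2 - 3*I*z + 40)/(z*(z + 7*I))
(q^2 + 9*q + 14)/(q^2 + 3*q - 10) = (q^2 + 9*q + 14)/(q^2 + 3*q - 10)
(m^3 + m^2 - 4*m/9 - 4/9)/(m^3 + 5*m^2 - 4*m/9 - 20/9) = (m + 1)/(m + 5)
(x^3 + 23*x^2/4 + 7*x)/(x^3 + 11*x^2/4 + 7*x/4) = (x + 4)/(x + 1)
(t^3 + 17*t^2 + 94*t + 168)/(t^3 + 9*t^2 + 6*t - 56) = (t + 6)/(t - 2)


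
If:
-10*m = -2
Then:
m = 1/5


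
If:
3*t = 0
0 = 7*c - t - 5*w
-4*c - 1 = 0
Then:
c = -1/4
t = 0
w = -7/20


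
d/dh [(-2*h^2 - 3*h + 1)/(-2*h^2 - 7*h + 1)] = 4*(2*h^2 + 1)/(4*h^4 + 28*h^3 + 45*h^2 - 14*h + 1)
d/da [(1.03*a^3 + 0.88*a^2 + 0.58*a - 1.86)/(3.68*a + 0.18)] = (7.5808*a^3 + 3.7946*a^2 + 0.3168*a + 6.9492)/(13.5424*a^2 + 1.3248*a + 0.0324)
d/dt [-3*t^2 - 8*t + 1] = -6*t - 8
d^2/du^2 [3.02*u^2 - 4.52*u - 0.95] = 6.04000000000000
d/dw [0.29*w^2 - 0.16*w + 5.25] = 0.58*w - 0.16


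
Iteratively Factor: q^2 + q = (q + 1)*(q)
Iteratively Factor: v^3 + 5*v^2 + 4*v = (v + 1)*(v^2 + 4*v) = (v + 1)*(v + 4)*(v)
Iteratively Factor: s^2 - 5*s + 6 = (s - 2)*(s - 3)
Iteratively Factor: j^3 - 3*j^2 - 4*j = (j)*(j^2 - 3*j - 4) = j*(j + 1)*(j - 4)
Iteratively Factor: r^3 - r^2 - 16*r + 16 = (r + 4)*(r^2 - 5*r + 4) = (r - 4)*(r + 4)*(r - 1)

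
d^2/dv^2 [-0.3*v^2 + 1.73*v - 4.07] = -0.600000000000000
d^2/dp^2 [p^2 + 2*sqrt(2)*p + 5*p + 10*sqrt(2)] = 2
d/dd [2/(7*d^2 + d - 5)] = 2*(-14*d - 1)/(7*d^2 + d - 5)^2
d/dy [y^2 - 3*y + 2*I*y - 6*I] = 2*y - 3 + 2*I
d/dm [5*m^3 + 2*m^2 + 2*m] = 15*m^2 + 4*m + 2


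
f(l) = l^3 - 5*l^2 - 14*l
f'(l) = 3*l^2 - 10*l - 14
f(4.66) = -72.62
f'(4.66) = 4.55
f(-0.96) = 7.95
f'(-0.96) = -1.64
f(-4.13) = -97.91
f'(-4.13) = 78.47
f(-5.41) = -228.94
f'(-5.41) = 127.90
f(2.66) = -53.80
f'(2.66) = -19.37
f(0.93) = -16.54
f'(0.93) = -20.71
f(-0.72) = 7.11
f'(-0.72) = -5.24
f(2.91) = -58.44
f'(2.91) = -17.70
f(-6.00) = -312.00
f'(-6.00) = 154.00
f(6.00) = -48.00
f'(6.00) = 34.00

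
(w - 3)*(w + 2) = w^2 - w - 6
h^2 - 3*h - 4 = (h - 4)*(h + 1)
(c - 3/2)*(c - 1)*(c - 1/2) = c^3 - 3*c^2 + 11*c/4 - 3/4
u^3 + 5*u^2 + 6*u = u*(u + 2)*(u + 3)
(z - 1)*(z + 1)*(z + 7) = z^3 + 7*z^2 - z - 7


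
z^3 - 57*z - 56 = (z - 8)*(z + 1)*(z + 7)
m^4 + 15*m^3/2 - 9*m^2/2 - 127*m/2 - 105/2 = (m - 3)*(m + 1)*(m + 5/2)*(m + 7)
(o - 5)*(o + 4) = o^2 - o - 20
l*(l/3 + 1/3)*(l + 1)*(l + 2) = l^4/3 + 4*l^3/3 + 5*l^2/3 + 2*l/3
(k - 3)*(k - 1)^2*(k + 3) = k^4 - 2*k^3 - 8*k^2 + 18*k - 9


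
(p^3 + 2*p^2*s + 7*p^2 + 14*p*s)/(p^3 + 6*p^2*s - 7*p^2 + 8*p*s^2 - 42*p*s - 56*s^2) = p*(p + 7)/(p^2 + 4*p*s - 7*p - 28*s)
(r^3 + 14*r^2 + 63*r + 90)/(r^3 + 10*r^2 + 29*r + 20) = (r^2 + 9*r + 18)/(r^2 + 5*r + 4)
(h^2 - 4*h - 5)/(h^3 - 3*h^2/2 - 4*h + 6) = 2*(h^2 - 4*h - 5)/(2*h^3 - 3*h^2 - 8*h + 12)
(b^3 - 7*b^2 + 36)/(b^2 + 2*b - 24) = (b^3 - 7*b^2 + 36)/(b^2 + 2*b - 24)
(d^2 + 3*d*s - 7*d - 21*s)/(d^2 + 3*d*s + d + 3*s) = (d - 7)/(d + 1)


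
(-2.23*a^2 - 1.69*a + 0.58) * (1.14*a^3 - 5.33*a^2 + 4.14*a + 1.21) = -2.5422*a^5 + 9.9593*a^4 + 0.4367*a^3 - 12.7863*a^2 + 0.3563*a + 0.7018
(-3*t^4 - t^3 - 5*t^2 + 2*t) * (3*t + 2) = -9*t^5 - 9*t^4 - 17*t^3 - 4*t^2 + 4*t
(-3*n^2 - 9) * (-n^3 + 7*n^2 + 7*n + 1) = 3*n^5 - 21*n^4 - 12*n^3 - 66*n^2 - 63*n - 9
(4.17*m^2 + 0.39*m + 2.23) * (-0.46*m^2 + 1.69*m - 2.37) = -1.9182*m^4 + 6.8679*m^3 - 10.2496*m^2 + 2.8444*m - 5.2851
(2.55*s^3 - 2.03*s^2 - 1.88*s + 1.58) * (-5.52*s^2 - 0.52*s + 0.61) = -14.076*s^5 + 9.8796*s^4 + 12.9887*s^3 - 8.9823*s^2 - 1.9684*s + 0.9638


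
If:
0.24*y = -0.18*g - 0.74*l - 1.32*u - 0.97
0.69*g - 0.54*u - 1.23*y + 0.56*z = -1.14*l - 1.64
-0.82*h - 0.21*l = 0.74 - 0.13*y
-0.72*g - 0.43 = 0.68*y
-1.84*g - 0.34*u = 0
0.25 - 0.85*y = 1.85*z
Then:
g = -0.09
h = -0.49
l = -1.94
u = 0.46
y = -0.54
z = 0.38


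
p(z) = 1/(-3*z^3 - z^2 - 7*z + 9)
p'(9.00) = 0.00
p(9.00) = 0.00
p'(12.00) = 0.00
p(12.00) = 0.00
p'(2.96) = 0.01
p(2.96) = -0.01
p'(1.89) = 0.05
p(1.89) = -0.04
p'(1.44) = 0.19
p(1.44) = -0.08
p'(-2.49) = 0.01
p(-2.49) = 0.02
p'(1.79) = 0.07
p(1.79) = -0.04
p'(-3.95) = 0.00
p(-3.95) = 0.00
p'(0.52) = 0.48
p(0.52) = 0.21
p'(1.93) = 0.05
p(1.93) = -0.03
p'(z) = (9*z^2 + 2*z + 7)/(-3*z^3 - z^2 - 7*z + 9)^2 = (9*z^2 + 2*z + 7)/(3*z^3 + z^2 + 7*z - 9)^2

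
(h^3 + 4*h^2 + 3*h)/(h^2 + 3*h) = h + 1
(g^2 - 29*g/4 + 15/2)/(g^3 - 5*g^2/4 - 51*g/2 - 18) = (4*g - 5)/(4*g^2 + 19*g + 12)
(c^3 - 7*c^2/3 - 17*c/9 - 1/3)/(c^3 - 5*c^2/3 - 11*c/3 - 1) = (c + 1/3)/(c + 1)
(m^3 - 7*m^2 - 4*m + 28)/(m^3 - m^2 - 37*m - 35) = (m^2 - 4)/(m^2 + 6*m + 5)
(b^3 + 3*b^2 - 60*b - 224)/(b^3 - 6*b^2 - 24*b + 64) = (b + 7)/(b - 2)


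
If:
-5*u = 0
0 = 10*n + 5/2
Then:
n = -1/4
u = 0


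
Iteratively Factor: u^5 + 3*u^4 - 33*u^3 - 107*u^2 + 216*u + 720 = (u - 3)*(u^4 + 6*u^3 - 15*u^2 - 152*u - 240) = (u - 3)*(u + 4)*(u^3 + 2*u^2 - 23*u - 60) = (u - 3)*(u + 3)*(u + 4)*(u^2 - u - 20) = (u - 5)*(u - 3)*(u + 3)*(u + 4)*(u + 4)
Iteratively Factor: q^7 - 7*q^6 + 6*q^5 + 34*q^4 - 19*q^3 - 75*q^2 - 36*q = (q - 3)*(q^6 - 4*q^5 - 6*q^4 + 16*q^3 + 29*q^2 + 12*q) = (q - 3)*(q + 1)*(q^5 - 5*q^4 - q^3 + 17*q^2 + 12*q) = (q - 4)*(q - 3)*(q + 1)*(q^4 - q^3 - 5*q^2 - 3*q) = (q - 4)*(q - 3)*(q + 1)^2*(q^3 - 2*q^2 - 3*q) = (q - 4)*(q - 3)^2*(q + 1)^2*(q^2 + q) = (q - 4)*(q - 3)^2*(q + 1)^3*(q)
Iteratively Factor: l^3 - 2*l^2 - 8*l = (l - 4)*(l^2 + 2*l) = (l - 4)*(l + 2)*(l)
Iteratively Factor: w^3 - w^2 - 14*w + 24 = (w + 4)*(w^2 - 5*w + 6) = (w - 3)*(w + 4)*(w - 2)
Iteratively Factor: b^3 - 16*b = (b - 4)*(b^2 + 4*b) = b*(b - 4)*(b + 4)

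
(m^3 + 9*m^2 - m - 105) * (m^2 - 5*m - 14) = m^5 + 4*m^4 - 60*m^3 - 226*m^2 + 539*m + 1470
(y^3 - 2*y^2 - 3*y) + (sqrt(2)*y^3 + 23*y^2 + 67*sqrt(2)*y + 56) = y^3 + sqrt(2)*y^3 + 21*y^2 - 3*y + 67*sqrt(2)*y + 56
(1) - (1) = 0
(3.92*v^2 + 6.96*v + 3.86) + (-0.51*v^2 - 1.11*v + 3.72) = 3.41*v^2 + 5.85*v + 7.58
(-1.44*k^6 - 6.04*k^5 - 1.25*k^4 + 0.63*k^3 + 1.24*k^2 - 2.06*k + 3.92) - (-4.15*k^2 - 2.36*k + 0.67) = -1.44*k^6 - 6.04*k^5 - 1.25*k^4 + 0.63*k^3 + 5.39*k^2 + 0.3*k + 3.25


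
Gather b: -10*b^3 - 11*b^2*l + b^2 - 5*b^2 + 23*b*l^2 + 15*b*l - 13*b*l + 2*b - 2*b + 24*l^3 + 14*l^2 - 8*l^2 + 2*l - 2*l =-10*b^3 + b^2*(-11*l - 4) + b*(23*l^2 + 2*l) + 24*l^3 + 6*l^2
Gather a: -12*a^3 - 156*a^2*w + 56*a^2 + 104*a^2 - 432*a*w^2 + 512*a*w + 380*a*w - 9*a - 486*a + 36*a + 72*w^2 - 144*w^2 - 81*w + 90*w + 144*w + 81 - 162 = -12*a^3 + a^2*(160 - 156*w) + a*(-432*w^2 + 892*w - 459) - 72*w^2 + 153*w - 81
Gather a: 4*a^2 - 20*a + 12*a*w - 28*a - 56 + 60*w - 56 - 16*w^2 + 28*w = 4*a^2 + a*(12*w - 48) - 16*w^2 + 88*w - 112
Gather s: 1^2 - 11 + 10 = 0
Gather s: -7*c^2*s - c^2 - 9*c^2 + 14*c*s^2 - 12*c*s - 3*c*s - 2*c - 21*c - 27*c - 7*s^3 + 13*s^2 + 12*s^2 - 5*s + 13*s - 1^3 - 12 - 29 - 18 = -10*c^2 - 50*c - 7*s^3 + s^2*(14*c + 25) + s*(-7*c^2 - 15*c + 8) - 60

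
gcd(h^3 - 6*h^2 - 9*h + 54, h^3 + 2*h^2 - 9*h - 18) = h^2 - 9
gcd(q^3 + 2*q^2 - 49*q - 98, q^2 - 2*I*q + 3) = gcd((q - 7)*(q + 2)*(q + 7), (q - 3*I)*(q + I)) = 1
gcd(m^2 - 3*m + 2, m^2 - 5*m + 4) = m - 1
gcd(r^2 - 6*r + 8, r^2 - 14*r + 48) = 1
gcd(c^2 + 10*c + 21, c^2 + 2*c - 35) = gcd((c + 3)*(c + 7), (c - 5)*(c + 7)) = c + 7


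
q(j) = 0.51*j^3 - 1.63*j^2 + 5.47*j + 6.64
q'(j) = 1.53*j^2 - 3.26*j + 5.47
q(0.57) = 9.32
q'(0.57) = 4.11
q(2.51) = 18.17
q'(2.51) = 6.93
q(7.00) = 139.99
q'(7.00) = 57.62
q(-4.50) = -97.46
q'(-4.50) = 51.12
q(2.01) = 15.19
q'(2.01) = 5.10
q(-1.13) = -2.36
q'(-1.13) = 11.11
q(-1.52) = -7.23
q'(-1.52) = 13.96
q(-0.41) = 4.09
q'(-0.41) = 7.06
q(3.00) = 22.15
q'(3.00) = 9.46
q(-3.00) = -38.21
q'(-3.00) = 29.02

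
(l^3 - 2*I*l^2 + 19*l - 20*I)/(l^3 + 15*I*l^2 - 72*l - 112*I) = (l^2 - 6*I*l - 5)/(l^2 + 11*I*l - 28)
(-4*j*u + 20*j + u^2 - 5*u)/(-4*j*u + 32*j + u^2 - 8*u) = (u - 5)/(u - 8)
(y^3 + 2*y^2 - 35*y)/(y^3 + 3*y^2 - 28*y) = (y - 5)/(y - 4)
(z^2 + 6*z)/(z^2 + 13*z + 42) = z/(z + 7)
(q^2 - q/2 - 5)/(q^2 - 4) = (q - 5/2)/(q - 2)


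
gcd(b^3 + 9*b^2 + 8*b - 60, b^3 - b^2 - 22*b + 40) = b^2 + 3*b - 10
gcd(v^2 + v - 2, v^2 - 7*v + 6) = v - 1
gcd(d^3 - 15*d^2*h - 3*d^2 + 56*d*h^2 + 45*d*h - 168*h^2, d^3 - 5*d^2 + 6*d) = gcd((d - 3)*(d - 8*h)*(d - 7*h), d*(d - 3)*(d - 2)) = d - 3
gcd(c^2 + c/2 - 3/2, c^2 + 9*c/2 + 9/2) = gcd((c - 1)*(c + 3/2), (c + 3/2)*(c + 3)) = c + 3/2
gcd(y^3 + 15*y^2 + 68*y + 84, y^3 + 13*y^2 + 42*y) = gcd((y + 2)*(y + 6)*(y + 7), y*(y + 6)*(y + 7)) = y^2 + 13*y + 42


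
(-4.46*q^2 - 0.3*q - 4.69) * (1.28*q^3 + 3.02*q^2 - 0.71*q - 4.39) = -5.7088*q^5 - 13.8532*q^4 - 3.7426*q^3 + 5.6286*q^2 + 4.6469*q + 20.5891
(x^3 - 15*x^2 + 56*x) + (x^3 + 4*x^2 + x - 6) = 2*x^3 - 11*x^2 + 57*x - 6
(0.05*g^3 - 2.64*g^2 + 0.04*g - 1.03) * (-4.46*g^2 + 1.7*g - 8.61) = -0.223*g^5 + 11.8594*g^4 - 5.0969*g^3 + 27.3922*g^2 - 2.0954*g + 8.8683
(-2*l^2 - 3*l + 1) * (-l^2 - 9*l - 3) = 2*l^4 + 21*l^3 + 32*l^2 - 3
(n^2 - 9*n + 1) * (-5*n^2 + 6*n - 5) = -5*n^4 + 51*n^3 - 64*n^2 + 51*n - 5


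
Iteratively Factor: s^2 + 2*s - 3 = (s + 3)*(s - 1)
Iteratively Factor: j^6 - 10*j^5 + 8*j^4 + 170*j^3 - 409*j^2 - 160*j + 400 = (j - 1)*(j^5 - 9*j^4 - j^3 + 169*j^2 - 240*j - 400) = (j - 5)*(j - 1)*(j^4 - 4*j^3 - 21*j^2 + 64*j + 80) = (j - 5)*(j - 4)*(j - 1)*(j^3 - 21*j - 20) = (j - 5)*(j - 4)*(j - 1)*(j + 4)*(j^2 - 4*j - 5) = (j - 5)^2*(j - 4)*(j - 1)*(j + 4)*(j + 1)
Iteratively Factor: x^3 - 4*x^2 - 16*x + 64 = (x - 4)*(x^2 - 16) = (x - 4)^2*(x + 4)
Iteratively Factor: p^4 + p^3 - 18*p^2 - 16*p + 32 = (p - 4)*(p^3 + 5*p^2 + 2*p - 8) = (p - 4)*(p + 2)*(p^2 + 3*p - 4) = (p - 4)*(p - 1)*(p + 2)*(p + 4)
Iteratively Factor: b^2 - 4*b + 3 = (b - 1)*(b - 3)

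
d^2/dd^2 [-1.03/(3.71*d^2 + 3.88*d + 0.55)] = (28.354046*d^2 + 29.653288*d - 1.03*(7.42*d + 3.88)*(14.84*d + 7.76) + 4.20343)/(3.71*d^2 + 3.88*d + 0.55)^3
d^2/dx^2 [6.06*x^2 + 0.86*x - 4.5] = 12.1200000000000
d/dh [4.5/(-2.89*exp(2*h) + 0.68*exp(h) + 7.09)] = (26.01*exp(h) - 3.06)*exp(h)/(-2.89*exp(2*h) + 0.68*exp(h) + 7.09)^2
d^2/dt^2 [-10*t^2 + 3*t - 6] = -20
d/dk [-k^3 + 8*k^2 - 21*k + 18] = -3*k^2 + 16*k - 21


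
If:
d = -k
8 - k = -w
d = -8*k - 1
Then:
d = 1/7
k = -1/7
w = -57/7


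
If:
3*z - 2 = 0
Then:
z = 2/3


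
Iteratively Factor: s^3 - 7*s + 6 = (s + 3)*(s^2 - 3*s + 2) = (s - 2)*(s + 3)*(s - 1)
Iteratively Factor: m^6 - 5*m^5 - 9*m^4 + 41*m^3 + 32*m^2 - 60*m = (m - 3)*(m^5 - 2*m^4 - 15*m^3 - 4*m^2 + 20*m) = (m - 3)*(m - 1)*(m^4 - m^3 - 16*m^2 - 20*m) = m*(m - 3)*(m - 1)*(m^3 - m^2 - 16*m - 20) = m*(m - 3)*(m - 1)*(m + 2)*(m^2 - 3*m - 10) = m*(m - 5)*(m - 3)*(m - 1)*(m + 2)*(m + 2)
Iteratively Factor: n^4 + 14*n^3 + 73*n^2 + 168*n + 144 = (n + 3)*(n^3 + 11*n^2 + 40*n + 48) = (n + 3)*(n + 4)*(n^2 + 7*n + 12) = (n + 3)*(n + 4)^2*(n + 3)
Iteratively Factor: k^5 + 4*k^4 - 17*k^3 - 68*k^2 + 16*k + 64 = (k + 1)*(k^4 + 3*k^3 - 20*k^2 - 48*k + 64) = (k - 4)*(k + 1)*(k^3 + 7*k^2 + 8*k - 16) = (k - 4)*(k + 1)*(k + 4)*(k^2 + 3*k - 4) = (k - 4)*(k + 1)*(k + 4)^2*(k - 1)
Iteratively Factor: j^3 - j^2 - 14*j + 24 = (j - 2)*(j^2 + j - 12) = (j - 2)*(j + 4)*(j - 3)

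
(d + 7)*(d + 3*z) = d^2 + 3*d*z + 7*d + 21*z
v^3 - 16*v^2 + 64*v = v*(v - 8)^2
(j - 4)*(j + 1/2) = j^2 - 7*j/2 - 2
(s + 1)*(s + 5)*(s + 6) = s^3 + 12*s^2 + 41*s + 30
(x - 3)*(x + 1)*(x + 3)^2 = x^4 + 4*x^3 - 6*x^2 - 36*x - 27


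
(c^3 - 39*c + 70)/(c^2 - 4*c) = (c^3 - 39*c + 70)/(c*(c - 4))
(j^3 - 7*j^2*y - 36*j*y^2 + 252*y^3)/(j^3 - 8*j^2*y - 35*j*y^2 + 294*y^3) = (-j + 6*y)/(-j + 7*y)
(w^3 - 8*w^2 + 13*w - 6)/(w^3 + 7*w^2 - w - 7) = (w^2 - 7*w + 6)/(w^2 + 8*w + 7)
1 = 1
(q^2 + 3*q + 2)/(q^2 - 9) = (q^2 + 3*q + 2)/(q^2 - 9)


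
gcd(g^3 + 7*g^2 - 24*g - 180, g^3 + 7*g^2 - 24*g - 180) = g^3 + 7*g^2 - 24*g - 180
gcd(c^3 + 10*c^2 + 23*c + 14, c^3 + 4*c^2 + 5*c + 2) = c^2 + 3*c + 2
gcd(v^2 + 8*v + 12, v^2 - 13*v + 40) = 1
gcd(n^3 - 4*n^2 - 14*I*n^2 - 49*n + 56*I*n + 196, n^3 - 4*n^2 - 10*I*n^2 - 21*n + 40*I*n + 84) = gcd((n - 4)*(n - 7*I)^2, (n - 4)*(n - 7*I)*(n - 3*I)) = n^2 + n*(-4 - 7*I) + 28*I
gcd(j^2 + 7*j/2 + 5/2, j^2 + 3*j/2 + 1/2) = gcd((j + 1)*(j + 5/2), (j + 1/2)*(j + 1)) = j + 1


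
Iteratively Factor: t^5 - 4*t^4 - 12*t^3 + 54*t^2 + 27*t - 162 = (t - 3)*(t^4 - t^3 - 15*t^2 + 9*t + 54) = (t - 3)*(t + 3)*(t^3 - 4*t^2 - 3*t + 18) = (t - 3)^2*(t + 3)*(t^2 - t - 6) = (t - 3)^3*(t + 3)*(t + 2)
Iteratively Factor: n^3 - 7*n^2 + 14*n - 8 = (n - 4)*(n^2 - 3*n + 2) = (n - 4)*(n - 1)*(n - 2)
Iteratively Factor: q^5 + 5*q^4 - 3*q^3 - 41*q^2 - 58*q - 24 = (q - 3)*(q^4 + 8*q^3 + 21*q^2 + 22*q + 8) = (q - 3)*(q + 4)*(q^3 + 4*q^2 + 5*q + 2) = (q - 3)*(q + 2)*(q + 4)*(q^2 + 2*q + 1) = (q - 3)*(q + 1)*(q + 2)*(q + 4)*(q + 1)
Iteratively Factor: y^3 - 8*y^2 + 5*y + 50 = (y - 5)*(y^2 - 3*y - 10) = (y - 5)^2*(y + 2)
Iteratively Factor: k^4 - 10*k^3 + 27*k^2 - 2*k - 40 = (k - 4)*(k^3 - 6*k^2 + 3*k + 10) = (k - 4)*(k + 1)*(k^2 - 7*k + 10) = (k - 5)*(k - 4)*(k + 1)*(k - 2)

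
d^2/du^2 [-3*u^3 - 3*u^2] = -18*u - 6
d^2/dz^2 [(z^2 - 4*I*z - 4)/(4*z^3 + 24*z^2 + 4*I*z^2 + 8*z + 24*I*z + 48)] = (z^6 - 12*I*z^5 + z^4*(-18 - 90*I) + z^3*(-258 - 202*I) + z^2*(-660 + 36*I) + z*(-72 + 408*I) + 272 + 48*I)/(2*z^9 + z^8*(36 + 6*I) + z^7*(222 + 108*I) + z^6*(540 + 670*I) + z^5*(660 + 1692*I) + z^4*(1512 + 2400*I) + z^3*(1312 + 5184*I) + z^2*(2880 + 2592*I) + z*(1728 + 5184*I) + 3456)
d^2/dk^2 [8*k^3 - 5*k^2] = 48*k - 10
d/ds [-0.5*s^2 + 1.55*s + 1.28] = 1.55 - 1.0*s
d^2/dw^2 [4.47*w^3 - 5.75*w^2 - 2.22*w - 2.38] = 26.82*w - 11.5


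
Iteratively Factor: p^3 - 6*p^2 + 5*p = (p - 5)*(p^2 - p) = p*(p - 5)*(p - 1)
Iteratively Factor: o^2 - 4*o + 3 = (o - 1)*(o - 3)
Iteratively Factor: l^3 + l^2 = (l)*(l^2 + l) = l*(l + 1)*(l)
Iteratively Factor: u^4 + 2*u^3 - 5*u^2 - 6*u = (u)*(u^3 + 2*u^2 - 5*u - 6) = u*(u + 1)*(u^2 + u - 6) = u*(u + 1)*(u + 3)*(u - 2)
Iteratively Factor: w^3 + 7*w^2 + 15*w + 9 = (w + 1)*(w^2 + 6*w + 9) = (w + 1)*(w + 3)*(w + 3)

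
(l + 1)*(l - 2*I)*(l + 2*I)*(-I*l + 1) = -I*l^4 + l^3 - I*l^3 + l^2 - 4*I*l^2 + 4*l - 4*I*l + 4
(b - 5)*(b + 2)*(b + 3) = b^3 - 19*b - 30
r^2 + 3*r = r*(r + 3)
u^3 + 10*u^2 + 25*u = u*(u + 5)^2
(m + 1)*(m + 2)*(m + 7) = m^3 + 10*m^2 + 23*m + 14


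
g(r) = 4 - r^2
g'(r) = -2*r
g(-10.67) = -109.85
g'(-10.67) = 21.34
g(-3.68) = -9.54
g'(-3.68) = 7.36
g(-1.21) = 2.54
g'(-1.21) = 2.42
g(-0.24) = 3.94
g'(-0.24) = 0.48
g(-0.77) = 3.41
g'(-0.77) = 1.54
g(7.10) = -46.41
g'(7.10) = -14.20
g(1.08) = 2.83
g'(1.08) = -2.16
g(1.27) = 2.39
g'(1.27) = -2.54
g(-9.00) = -77.00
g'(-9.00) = 18.00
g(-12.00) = -140.00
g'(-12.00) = 24.00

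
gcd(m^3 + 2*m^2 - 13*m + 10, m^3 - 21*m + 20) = m^2 + 4*m - 5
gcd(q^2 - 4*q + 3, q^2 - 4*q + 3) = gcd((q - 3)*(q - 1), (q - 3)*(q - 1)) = q^2 - 4*q + 3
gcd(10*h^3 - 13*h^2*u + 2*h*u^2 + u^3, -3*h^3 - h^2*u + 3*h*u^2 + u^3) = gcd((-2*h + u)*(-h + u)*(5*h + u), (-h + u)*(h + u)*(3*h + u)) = -h + u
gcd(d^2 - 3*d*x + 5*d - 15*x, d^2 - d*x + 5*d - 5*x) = d + 5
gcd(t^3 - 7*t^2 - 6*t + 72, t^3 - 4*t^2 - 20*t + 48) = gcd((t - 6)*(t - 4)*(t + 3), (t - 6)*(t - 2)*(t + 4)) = t - 6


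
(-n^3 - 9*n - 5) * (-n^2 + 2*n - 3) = n^5 - 2*n^4 + 12*n^3 - 13*n^2 + 17*n + 15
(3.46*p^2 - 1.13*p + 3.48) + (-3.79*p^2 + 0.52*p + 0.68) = -0.33*p^2 - 0.61*p + 4.16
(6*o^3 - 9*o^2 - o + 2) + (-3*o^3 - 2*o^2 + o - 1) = 3*o^3 - 11*o^2 + 1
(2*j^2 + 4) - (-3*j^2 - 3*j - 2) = 5*j^2 + 3*j + 6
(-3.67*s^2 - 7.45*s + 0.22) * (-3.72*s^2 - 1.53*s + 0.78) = 13.6524*s^4 + 33.3291*s^3 + 7.7175*s^2 - 6.1476*s + 0.1716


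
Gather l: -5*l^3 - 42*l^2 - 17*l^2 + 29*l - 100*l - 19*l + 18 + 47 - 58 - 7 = -5*l^3 - 59*l^2 - 90*l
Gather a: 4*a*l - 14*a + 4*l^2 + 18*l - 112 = a*(4*l - 14) + 4*l^2 + 18*l - 112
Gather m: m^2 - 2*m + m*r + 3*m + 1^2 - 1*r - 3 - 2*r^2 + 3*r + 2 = m^2 + m*(r + 1) - 2*r^2 + 2*r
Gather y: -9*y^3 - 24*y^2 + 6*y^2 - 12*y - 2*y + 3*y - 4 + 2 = -9*y^3 - 18*y^2 - 11*y - 2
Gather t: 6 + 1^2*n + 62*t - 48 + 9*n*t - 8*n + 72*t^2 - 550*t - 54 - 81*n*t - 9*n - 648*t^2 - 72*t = -16*n - 576*t^2 + t*(-72*n - 560) - 96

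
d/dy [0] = 0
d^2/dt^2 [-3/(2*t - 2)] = -3/(t - 1)^3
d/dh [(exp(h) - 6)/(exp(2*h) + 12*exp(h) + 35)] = (-2*(exp(h) - 6)*(exp(h) + 6) + exp(2*h) + 12*exp(h) + 35)*exp(h)/(exp(2*h) + 12*exp(h) + 35)^2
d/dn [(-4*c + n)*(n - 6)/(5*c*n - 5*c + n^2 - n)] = ((4*c - n)*(n - 6)*(5*c + 2*n - 1) + 2*(-2*c + n - 3)*(5*c*n - 5*c + n^2 - n))/(5*c*n - 5*c + n^2 - n)^2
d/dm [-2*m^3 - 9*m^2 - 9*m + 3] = -6*m^2 - 18*m - 9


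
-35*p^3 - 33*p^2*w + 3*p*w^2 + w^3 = (-5*p + w)*(p + w)*(7*p + w)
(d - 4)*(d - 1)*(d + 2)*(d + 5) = d^4 + 2*d^3 - 21*d^2 - 22*d + 40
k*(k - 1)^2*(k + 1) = k^4 - k^3 - k^2 + k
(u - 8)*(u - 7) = u^2 - 15*u + 56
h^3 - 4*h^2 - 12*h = h*(h - 6)*(h + 2)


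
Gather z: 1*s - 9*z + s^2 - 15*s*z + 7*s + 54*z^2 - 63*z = s^2 + 8*s + 54*z^2 + z*(-15*s - 72)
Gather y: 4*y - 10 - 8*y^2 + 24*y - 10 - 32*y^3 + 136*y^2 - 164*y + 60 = -32*y^3 + 128*y^2 - 136*y + 40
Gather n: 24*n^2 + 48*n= 24*n^2 + 48*n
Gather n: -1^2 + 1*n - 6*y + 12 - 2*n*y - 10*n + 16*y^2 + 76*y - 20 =n*(-2*y - 9) + 16*y^2 + 70*y - 9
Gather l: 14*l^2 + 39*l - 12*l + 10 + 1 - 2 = 14*l^2 + 27*l + 9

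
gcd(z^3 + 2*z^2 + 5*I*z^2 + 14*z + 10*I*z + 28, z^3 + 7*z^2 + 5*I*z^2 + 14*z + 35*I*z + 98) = z^2 + 5*I*z + 14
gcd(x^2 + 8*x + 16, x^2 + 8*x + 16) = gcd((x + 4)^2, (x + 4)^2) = x^2 + 8*x + 16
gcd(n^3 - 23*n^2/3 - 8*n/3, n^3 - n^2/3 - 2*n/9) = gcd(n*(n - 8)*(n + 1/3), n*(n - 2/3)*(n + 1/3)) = n^2 + n/3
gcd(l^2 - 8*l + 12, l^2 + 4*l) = 1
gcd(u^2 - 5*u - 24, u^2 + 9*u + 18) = u + 3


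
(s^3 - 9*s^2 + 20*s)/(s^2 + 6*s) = (s^2 - 9*s + 20)/(s + 6)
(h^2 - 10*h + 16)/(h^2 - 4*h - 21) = (-h^2 + 10*h - 16)/(-h^2 + 4*h + 21)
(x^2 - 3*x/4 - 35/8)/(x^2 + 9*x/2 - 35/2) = (x + 7/4)/(x + 7)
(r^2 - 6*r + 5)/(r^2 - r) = (r - 5)/r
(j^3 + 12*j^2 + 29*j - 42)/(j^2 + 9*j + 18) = (j^2 + 6*j - 7)/(j + 3)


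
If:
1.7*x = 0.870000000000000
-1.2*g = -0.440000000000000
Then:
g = 0.37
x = 0.51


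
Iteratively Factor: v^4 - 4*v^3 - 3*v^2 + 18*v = (v - 3)*(v^3 - v^2 - 6*v) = (v - 3)^2*(v^2 + 2*v) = (v - 3)^2*(v + 2)*(v)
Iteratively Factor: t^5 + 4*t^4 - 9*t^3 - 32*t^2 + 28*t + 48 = (t + 1)*(t^4 + 3*t^3 - 12*t^2 - 20*t + 48) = (t - 2)*(t + 1)*(t^3 + 5*t^2 - 2*t - 24) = (t - 2)*(t + 1)*(t + 4)*(t^2 + t - 6) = (t - 2)*(t + 1)*(t + 3)*(t + 4)*(t - 2)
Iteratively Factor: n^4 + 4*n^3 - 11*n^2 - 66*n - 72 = (n + 3)*(n^3 + n^2 - 14*n - 24) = (n - 4)*(n + 3)*(n^2 + 5*n + 6) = (n - 4)*(n + 2)*(n + 3)*(n + 3)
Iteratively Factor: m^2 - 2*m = (m)*(m - 2)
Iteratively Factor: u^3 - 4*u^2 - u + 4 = (u + 1)*(u^2 - 5*u + 4) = (u - 4)*(u + 1)*(u - 1)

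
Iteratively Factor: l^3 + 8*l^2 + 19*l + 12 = (l + 1)*(l^2 + 7*l + 12) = (l + 1)*(l + 3)*(l + 4)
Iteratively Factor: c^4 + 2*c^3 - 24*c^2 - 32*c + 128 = (c + 4)*(c^3 - 2*c^2 - 16*c + 32) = (c - 2)*(c + 4)*(c^2 - 16) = (c - 2)*(c + 4)^2*(c - 4)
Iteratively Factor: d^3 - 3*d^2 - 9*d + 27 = (d - 3)*(d^2 - 9) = (d - 3)^2*(d + 3)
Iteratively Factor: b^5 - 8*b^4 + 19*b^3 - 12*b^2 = (b)*(b^4 - 8*b^3 + 19*b^2 - 12*b) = b*(b - 4)*(b^3 - 4*b^2 + 3*b) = b*(b - 4)*(b - 1)*(b^2 - 3*b) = b*(b - 4)*(b - 3)*(b - 1)*(b)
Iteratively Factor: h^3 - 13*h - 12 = (h + 1)*(h^2 - h - 12) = (h + 1)*(h + 3)*(h - 4)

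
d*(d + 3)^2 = d^3 + 6*d^2 + 9*d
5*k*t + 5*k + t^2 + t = (5*k + t)*(t + 1)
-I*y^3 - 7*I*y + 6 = (y - 3*I)*(y + 2*I)*(-I*y + 1)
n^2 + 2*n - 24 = (n - 4)*(n + 6)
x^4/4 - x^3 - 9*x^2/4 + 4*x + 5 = (x/2 + 1/2)*(x/2 + 1)*(x - 5)*(x - 2)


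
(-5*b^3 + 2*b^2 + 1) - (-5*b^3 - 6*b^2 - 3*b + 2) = 8*b^2 + 3*b - 1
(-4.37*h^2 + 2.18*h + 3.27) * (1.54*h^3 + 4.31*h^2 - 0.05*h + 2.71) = -6.7298*h^5 - 15.4775*h^4 + 14.6501*h^3 + 2.142*h^2 + 5.7443*h + 8.8617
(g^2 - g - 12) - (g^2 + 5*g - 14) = 2 - 6*g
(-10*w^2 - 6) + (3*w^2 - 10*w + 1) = -7*w^2 - 10*w - 5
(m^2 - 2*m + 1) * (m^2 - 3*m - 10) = m^4 - 5*m^3 - 3*m^2 + 17*m - 10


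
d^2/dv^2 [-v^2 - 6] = -2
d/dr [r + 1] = 1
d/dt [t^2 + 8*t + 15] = 2*t + 8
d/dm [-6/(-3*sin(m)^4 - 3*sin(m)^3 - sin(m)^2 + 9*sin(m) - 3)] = 6*(-12*sin(m)^3 - 9*sin(m)^2 - 2*sin(m) + 9)*cos(m)/(3*sin(m)^4 + 3*sin(m)^3 + sin(m)^2 - 9*sin(m) + 3)^2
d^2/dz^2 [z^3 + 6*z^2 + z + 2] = 6*z + 12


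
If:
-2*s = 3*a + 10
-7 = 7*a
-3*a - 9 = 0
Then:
No Solution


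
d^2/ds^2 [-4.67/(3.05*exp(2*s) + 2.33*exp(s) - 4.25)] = (-4.67*(6.1*exp(s) + 2.33)*(12.2*exp(s) + 4.66)*exp(s) + (56.974*exp(s) + 10.8811)*(3.05*exp(2*s) + 2.33*exp(s) - 4.25))*exp(s)/(3.05*exp(2*s) + 2.33*exp(s) - 4.25)^3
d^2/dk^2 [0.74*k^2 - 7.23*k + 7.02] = 1.48000000000000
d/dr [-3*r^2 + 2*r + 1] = 2 - 6*r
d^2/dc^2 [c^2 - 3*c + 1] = 2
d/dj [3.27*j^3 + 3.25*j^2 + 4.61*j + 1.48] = 9.81*j^2 + 6.5*j + 4.61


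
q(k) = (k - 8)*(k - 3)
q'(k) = 2*k - 11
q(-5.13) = 106.75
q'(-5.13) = -21.26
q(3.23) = -1.10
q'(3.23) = -4.54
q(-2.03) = 50.45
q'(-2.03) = -15.06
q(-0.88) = 34.45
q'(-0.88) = -12.76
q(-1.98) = 49.70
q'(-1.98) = -14.96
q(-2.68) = 60.66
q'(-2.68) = -16.36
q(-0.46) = 29.27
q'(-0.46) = -11.92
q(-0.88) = 34.45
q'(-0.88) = -12.76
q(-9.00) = 204.00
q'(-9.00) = -29.00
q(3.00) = 0.00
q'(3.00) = -5.00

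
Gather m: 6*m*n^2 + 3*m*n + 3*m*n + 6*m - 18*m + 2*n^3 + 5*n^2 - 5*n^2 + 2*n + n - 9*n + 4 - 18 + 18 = m*(6*n^2 + 6*n - 12) + 2*n^3 - 6*n + 4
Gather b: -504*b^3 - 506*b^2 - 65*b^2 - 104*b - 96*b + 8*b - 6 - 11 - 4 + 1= -504*b^3 - 571*b^2 - 192*b - 20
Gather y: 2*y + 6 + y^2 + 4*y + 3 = y^2 + 6*y + 9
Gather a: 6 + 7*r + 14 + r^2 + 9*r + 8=r^2 + 16*r + 28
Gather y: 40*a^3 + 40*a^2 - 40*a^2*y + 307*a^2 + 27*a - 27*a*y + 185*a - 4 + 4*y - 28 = 40*a^3 + 347*a^2 + 212*a + y*(-40*a^2 - 27*a + 4) - 32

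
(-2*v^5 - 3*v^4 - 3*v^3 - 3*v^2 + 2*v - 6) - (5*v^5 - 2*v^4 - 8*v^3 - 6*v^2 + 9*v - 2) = -7*v^5 - v^4 + 5*v^3 + 3*v^2 - 7*v - 4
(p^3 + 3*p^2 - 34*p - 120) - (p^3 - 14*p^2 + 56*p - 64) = 17*p^2 - 90*p - 56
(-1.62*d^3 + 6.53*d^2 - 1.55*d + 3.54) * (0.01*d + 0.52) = -0.0162*d^4 - 0.7771*d^3 + 3.3801*d^2 - 0.7706*d + 1.8408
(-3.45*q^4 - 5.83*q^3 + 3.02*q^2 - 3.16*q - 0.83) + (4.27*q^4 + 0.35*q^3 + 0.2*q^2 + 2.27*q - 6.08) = 0.819999999999999*q^4 - 5.48*q^3 + 3.22*q^2 - 0.89*q - 6.91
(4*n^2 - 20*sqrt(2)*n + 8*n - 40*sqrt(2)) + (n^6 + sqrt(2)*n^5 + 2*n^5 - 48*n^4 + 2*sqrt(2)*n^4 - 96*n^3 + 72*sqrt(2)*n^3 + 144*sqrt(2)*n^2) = n^6 + sqrt(2)*n^5 + 2*n^5 - 48*n^4 + 2*sqrt(2)*n^4 - 96*n^3 + 72*sqrt(2)*n^3 + 4*n^2 + 144*sqrt(2)*n^2 - 20*sqrt(2)*n + 8*n - 40*sqrt(2)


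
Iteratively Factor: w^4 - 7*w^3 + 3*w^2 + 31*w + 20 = (w - 4)*(w^3 - 3*w^2 - 9*w - 5) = (w - 5)*(w - 4)*(w^2 + 2*w + 1) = (w - 5)*(w - 4)*(w + 1)*(w + 1)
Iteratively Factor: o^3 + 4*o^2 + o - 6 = (o + 3)*(o^2 + o - 2) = (o - 1)*(o + 3)*(o + 2)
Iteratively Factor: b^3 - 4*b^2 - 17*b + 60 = (b - 3)*(b^2 - b - 20) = (b - 3)*(b + 4)*(b - 5)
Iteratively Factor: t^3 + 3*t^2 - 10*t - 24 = (t + 4)*(t^2 - t - 6) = (t + 2)*(t + 4)*(t - 3)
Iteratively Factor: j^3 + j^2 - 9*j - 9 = (j + 3)*(j^2 - 2*j - 3) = (j + 1)*(j + 3)*(j - 3)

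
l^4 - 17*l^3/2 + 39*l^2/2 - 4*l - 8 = (l - 4)^2*(l - 1)*(l + 1/2)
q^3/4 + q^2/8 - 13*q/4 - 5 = (q/4 + 1/2)*(q - 4)*(q + 5/2)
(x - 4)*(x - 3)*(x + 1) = x^3 - 6*x^2 + 5*x + 12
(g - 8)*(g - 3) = g^2 - 11*g + 24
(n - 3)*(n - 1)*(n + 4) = n^3 - 13*n + 12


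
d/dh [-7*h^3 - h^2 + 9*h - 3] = -21*h^2 - 2*h + 9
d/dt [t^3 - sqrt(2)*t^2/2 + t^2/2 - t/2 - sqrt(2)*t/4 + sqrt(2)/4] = 3*t^2 - sqrt(2)*t + t - 1/2 - sqrt(2)/4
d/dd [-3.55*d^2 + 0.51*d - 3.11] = 0.51 - 7.1*d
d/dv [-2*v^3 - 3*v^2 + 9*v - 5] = -6*v^2 - 6*v + 9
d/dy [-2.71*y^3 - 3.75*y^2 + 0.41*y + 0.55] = -8.13*y^2 - 7.5*y + 0.41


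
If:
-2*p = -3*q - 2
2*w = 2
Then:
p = 3*q/2 + 1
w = 1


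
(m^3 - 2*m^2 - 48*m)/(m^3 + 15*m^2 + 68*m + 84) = m*(m - 8)/(m^2 + 9*m + 14)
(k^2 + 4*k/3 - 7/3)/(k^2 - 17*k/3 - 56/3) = (k - 1)/(k - 8)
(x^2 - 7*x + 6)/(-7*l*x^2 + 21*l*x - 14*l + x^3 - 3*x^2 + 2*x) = (x - 6)/(-7*l*x + 14*l + x^2 - 2*x)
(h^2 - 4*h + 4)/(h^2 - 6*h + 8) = (h - 2)/(h - 4)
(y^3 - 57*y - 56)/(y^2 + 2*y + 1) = (y^2 - y - 56)/(y + 1)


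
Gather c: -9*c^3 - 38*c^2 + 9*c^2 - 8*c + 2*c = -9*c^3 - 29*c^2 - 6*c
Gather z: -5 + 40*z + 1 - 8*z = 32*z - 4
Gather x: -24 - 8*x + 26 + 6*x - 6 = -2*x - 4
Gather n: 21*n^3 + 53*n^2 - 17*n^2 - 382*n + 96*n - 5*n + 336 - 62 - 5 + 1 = 21*n^3 + 36*n^2 - 291*n + 270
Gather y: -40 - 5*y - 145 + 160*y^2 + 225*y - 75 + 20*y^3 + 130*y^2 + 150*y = 20*y^3 + 290*y^2 + 370*y - 260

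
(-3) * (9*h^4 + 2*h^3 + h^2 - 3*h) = -27*h^4 - 6*h^3 - 3*h^2 + 9*h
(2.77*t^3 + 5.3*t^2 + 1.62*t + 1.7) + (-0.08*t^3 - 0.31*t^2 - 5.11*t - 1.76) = 2.69*t^3 + 4.99*t^2 - 3.49*t - 0.0600000000000001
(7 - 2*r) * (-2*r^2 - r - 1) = 4*r^3 - 12*r^2 - 5*r - 7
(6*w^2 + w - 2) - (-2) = 6*w^2 + w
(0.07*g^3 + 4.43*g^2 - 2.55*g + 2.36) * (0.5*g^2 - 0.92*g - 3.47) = 0.035*g^5 + 2.1506*g^4 - 5.5935*g^3 - 11.8461*g^2 + 6.6773*g - 8.1892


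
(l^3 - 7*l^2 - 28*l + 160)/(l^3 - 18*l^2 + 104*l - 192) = (l + 5)/(l - 6)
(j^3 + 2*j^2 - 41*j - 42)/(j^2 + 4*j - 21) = (j^2 - 5*j - 6)/(j - 3)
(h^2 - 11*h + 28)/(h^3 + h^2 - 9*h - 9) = (h^2 - 11*h + 28)/(h^3 + h^2 - 9*h - 9)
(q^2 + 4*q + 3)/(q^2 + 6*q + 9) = (q + 1)/(q + 3)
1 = 1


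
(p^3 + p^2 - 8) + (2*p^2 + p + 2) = p^3 + 3*p^2 + p - 6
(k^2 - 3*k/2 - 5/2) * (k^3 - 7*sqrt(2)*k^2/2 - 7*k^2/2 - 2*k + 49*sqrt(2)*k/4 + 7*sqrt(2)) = k^5 - 5*k^4 - 7*sqrt(2)*k^4/2 + 3*k^3/4 + 35*sqrt(2)*k^3/2 - 21*sqrt(2)*k^2/8 + 47*k^2/4 - 329*sqrt(2)*k/8 + 5*k - 35*sqrt(2)/2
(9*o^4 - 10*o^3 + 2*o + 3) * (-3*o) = -27*o^5 + 30*o^4 - 6*o^2 - 9*o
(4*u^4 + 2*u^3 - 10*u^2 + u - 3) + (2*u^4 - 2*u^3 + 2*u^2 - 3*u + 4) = 6*u^4 - 8*u^2 - 2*u + 1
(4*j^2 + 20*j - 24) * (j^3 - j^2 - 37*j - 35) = 4*j^5 + 16*j^4 - 192*j^3 - 856*j^2 + 188*j + 840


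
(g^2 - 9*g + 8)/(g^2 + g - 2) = (g - 8)/(g + 2)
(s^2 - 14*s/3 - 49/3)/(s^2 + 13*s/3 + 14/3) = (s - 7)/(s + 2)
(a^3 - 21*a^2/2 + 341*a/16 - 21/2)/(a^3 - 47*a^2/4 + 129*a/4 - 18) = (a - 7/4)/(a - 3)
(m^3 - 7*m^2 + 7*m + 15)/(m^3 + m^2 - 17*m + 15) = (m^2 - 4*m - 5)/(m^2 + 4*m - 5)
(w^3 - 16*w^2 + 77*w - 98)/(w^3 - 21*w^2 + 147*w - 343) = (w - 2)/(w - 7)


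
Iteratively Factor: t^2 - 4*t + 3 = (t - 1)*(t - 3)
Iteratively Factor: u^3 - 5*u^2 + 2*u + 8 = (u + 1)*(u^2 - 6*u + 8) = (u - 2)*(u + 1)*(u - 4)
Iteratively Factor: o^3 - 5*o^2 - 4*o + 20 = (o - 5)*(o^2 - 4) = (o - 5)*(o - 2)*(o + 2)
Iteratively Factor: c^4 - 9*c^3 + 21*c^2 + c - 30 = (c - 3)*(c^3 - 6*c^2 + 3*c + 10) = (c - 3)*(c - 2)*(c^2 - 4*c - 5) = (c - 3)*(c - 2)*(c + 1)*(c - 5)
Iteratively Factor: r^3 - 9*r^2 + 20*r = (r)*(r^2 - 9*r + 20) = r*(r - 5)*(r - 4)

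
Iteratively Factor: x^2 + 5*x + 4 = (x + 4)*(x + 1)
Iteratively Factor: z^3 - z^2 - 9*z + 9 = (z - 3)*(z^2 + 2*z - 3) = (z - 3)*(z - 1)*(z + 3)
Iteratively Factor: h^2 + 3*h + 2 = (h + 2)*(h + 1)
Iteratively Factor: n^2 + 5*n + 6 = (n + 2)*(n + 3)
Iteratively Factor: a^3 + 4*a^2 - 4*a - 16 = (a + 2)*(a^2 + 2*a - 8) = (a + 2)*(a + 4)*(a - 2)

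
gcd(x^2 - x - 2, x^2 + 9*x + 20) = 1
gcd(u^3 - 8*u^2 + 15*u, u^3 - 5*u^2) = u^2 - 5*u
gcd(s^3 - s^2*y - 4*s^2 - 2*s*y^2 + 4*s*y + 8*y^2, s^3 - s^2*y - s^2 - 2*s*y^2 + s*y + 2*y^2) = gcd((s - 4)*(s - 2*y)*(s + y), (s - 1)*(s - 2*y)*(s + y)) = -s^2 + s*y + 2*y^2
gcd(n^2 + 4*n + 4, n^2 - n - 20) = 1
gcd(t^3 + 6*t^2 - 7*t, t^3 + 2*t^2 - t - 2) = t - 1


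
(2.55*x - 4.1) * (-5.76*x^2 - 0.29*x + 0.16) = -14.688*x^3 + 22.8765*x^2 + 1.597*x - 0.656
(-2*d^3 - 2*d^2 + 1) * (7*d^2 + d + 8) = -14*d^5 - 16*d^4 - 18*d^3 - 9*d^2 + d + 8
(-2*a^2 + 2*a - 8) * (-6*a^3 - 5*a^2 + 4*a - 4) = 12*a^5 - 2*a^4 + 30*a^3 + 56*a^2 - 40*a + 32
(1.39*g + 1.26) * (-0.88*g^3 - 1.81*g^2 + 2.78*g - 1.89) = -1.2232*g^4 - 3.6247*g^3 + 1.5836*g^2 + 0.8757*g - 2.3814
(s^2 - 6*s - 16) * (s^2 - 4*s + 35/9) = s^4 - 10*s^3 + 107*s^2/9 + 122*s/3 - 560/9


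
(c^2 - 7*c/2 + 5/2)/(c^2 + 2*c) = (2*c^2 - 7*c + 5)/(2*c*(c + 2))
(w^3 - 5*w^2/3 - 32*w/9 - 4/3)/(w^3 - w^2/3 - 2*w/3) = (w^2 - 7*w/3 - 2)/(w*(w - 1))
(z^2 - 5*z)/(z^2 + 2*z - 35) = z/(z + 7)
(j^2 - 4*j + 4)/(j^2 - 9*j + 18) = (j^2 - 4*j + 4)/(j^2 - 9*j + 18)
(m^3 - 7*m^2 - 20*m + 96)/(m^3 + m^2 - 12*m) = (m - 8)/m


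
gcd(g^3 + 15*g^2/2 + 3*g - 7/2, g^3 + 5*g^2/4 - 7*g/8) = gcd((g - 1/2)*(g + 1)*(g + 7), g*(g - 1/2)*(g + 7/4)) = g - 1/2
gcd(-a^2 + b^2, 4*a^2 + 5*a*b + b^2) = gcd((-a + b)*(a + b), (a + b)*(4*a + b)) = a + b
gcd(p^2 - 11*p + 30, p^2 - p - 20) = p - 5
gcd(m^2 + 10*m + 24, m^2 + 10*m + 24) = m^2 + 10*m + 24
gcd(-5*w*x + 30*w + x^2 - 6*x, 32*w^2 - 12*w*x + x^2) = 1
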